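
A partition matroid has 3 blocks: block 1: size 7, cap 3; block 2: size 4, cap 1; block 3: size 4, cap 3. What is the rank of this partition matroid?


Rank of a partition matroid = sum of min(|Si|, ci) for each block.
= min(7,3) + min(4,1) + min(4,3)
= 3 + 1 + 3
= 7.

7


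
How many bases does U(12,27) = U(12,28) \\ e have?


Deleting e from U(12,28) gives U(12,27) since n > r.
Bases of U(12,27) = C(27,12) = 17383860.

17383860


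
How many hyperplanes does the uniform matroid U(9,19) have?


Hyperplanes of U(9,19) are flats of rank 8.
In a uniform matroid, these are exactly the (8)-element subsets.
Count = (19 choose 8) = 75582.

75582


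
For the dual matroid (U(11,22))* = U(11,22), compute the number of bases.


The dual of U(r,n) is U(n-r, n) = U(11,22).
Bases of U(11,22) are all (11)-element subsets.
|B(M*)| = (22 choose 11) = 705432.

705432


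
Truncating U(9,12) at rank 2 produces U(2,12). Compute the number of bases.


Truncating U(9,12) to rank 2 gives U(2,12).
Bases of U(2,12) are all 2-element subsets of 12 elements.
Number of bases = C(12,2) = (12 * 11) / (1 * 2) = 66.

66


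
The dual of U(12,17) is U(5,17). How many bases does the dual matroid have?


The dual of U(r,n) is U(n-r, n) = U(5,17).
Bases of U(5,17) are all (5)-element subsets.
|B(M*)| = C(17,5) = 6188.

6188


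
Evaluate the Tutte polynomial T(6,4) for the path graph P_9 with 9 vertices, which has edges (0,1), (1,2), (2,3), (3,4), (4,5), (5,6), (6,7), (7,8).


A path on 9 vertices is a tree with 8 edges.
T(x,y) = x^(8) for any tree.
T(6,4) = 6^8 = 1679616.

1679616


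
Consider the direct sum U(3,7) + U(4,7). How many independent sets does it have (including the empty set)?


For a direct sum, |I(M1+M2)| = |I(M1)| * |I(M2)|.
|I(U(3,7))| = sum C(7,k) for k=0..3 = 64.
|I(U(4,7))| = sum C(7,k) for k=0..4 = 99.
Total = 64 * 99 = 6336.

6336


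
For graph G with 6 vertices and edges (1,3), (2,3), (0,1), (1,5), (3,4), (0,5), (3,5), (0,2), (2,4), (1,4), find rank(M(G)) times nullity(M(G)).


r(M) = |V| - c = 6 - 1 = 5.
nullity = |E| - r(M) = 10 - 5 = 5.
Product = 5 * 5 = 25.

25


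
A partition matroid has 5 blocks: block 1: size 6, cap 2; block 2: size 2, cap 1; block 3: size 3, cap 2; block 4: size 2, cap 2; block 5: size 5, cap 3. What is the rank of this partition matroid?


Rank of a partition matroid = sum of min(|Si|, ci) for each block.
= min(6,2) + min(2,1) + min(3,2) + min(2,2) + min(5,3)
= 2 + 1 + 2 + 2 + 3
= 10.

10


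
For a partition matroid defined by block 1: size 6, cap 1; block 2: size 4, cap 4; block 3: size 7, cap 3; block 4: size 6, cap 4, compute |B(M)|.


A basis picks exactly ci elements from block i.
Number of bases = product of C(|Si|, ci).
= C(6,1) * C(4,4) * C(7,3) * C(6,4)
= 6 * 1 * 35 * 15
= 3150.

3150


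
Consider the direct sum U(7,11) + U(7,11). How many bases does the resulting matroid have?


Bases of a direct sum M1 + M2: |B| = |B(M1)| * |B(M2)|.
|B(U(7,11))| = C(11,7) = 330.
|B(U(7,11))| = C(11,7) = 330.
Total bases = 330 * 330 = 108900.

108900


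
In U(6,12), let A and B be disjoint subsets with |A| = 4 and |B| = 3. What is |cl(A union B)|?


|A union B| = 4 + 3 = 7 (disjoint).
In U(6,12), cl(S) = S if |S| < 6, else cl(S) = E.
Since 7 >= 6, cl(A union B) = E.
|cl(A union B)| = 12.

12


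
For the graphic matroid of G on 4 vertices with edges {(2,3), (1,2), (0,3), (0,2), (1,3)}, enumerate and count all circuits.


A circuit in a graphic matroid = edge set of a simple cycle.
G has 4 vertices and 5 edges.
Enumerating all minimal edge subsets forming cycles...
Total circuits found: 3.

3


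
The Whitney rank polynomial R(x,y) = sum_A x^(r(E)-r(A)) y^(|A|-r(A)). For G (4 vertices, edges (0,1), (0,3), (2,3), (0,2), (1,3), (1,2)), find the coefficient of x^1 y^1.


R(x,y) = sum over A in 2^E of x^(r(E)-r(A)) * y^(|A|-r(A)).
G has 4 vertices, 6 edges. r(E) = 3.
Enumerate all 2^6 = 64 subsets.
Count subsets with r(E)-r(A)=1 and |A|-r(A)=1: 4.

4


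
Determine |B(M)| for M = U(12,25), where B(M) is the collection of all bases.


Bases of U(12,25) are all 12-element subsets of the 25-element ground set.
Number of bases = C(25,12).
C(25,12) = 25! / (12! * 13!) = 5200300.

5200300


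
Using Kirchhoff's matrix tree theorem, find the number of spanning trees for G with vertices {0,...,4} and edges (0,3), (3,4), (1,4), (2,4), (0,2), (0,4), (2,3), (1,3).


By Kirchhoff's matrix tree theorem, the number of spanning trees equals
the determinant of any cofactor of the Laplacian matrix L.
G has 5 vertices and 8 edges.
Computing the (4 x 4) cofactor determinant gives 40.

40


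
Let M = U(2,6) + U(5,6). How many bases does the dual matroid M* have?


(M1+M2)* = M1* + M2*.
M1* = U(4,6), bases: C(6,4) = 15.
M2* = U(1,6), bases: C(6,1) = 6.
|B(M*)| = 15 * 6 = 90.

90


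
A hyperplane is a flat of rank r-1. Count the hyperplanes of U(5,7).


Hyperplanes of U(5,7) are flats of rank 4.
In a uniform matroid, these are exactly the (4)-element subsets.
Count = (7 choose 4) = 35.

35


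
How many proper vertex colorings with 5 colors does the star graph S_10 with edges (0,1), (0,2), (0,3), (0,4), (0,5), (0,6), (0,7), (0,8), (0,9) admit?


P(tree, k) = k * (k-1)^(9) for any tree on 10 vertices.
P(5) = 5 * 4^9 = 5 * 262144 = 1310720.

1310720


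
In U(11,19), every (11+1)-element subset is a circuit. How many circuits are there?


In U(11,19), circuits are the (12)-element subsets.
Any set of 12 elements is dependent, and removing any one element gives
an independent set of size 11, so it is a minimal dependent set.
Number of circuits = (19 choose 12) = 50388.

50388


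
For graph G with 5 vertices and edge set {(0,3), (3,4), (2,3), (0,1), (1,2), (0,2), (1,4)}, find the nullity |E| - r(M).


Cycle rank (nullity) = |E| - r(M) = |E| - (|V| - c).
|E| = 7, |V| = 5, c = 1.
Nullity = 7 - (5 - 1) = 7 - 4 = 3.

3


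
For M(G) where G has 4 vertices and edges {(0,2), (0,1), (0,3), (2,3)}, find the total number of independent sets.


An independent set in a graphic matroid is an acyclic edge subset.
G has 4 vertices and 4 edges.
Enumerate all 2^4 = 16 subsets, checking for acyclicity.
Total independent sets = 14.

14


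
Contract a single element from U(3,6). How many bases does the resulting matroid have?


Contracting e from U(3,6) gives U(2,5).
Bases of U(2,5) = (5 choose 2) = 10.

10


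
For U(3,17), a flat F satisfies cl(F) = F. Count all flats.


Flats of U(3,17): every subset of size < 3 is a flat, plus E itself.
Count = (17 choose 0) + (17 choose 1) + (17 choose 2) + 1
     = 1 + 17 + 136 + 1
     = 155.

155


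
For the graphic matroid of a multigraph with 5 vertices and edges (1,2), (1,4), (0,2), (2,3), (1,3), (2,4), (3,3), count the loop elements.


In a graphic matroid, a loop is a self-loop edge (u,u) with rank 0.
Examining all 7 edges for self-loops...
Self-loops found: (3,3)
Number of loops = 1.

1


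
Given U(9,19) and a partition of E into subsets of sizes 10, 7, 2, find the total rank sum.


r(Ai) = min(|Ai|, 9) for each part.
Sum = min(10,9) + min(7,9) + min(2,9)
    = 9 + 7 + 2
    = 18.

18


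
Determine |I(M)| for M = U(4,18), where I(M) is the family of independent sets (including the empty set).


Independent sets of U(4,18) are all subsets of size <= 4.
Count = (18 choose 0) + (18 choose 1) + (18 choose 2) + (18 choose 3) + (18 choose 4)
     = 1 + 18 + 153 + 816 + 3060
     = 4048.

4048


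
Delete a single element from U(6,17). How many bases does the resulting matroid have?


Deleting e from U(6,17) gives U(6,16) since n > r.
Bases of U(6,16) = C(16,6) = 8008.

8008


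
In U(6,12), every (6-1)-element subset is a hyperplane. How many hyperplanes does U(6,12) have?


Hyperplanes of U(6,12) are flats of rank 5.
In a uniform matroid, these are exactly the (5)-element subsets.
Count = C(12,5) = 792.

792


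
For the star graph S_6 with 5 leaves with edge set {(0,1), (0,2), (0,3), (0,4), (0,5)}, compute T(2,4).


A star on 6 vertices is a tree with 5 edges.
T(x,y) = x^(5) for any tree.
T(2,4) = 2^5 = 32.

32


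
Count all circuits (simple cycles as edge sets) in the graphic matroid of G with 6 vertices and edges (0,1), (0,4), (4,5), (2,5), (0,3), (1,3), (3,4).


A circuit in a graphic matroid = edge set of a simple cycle.
G has 6 vertices and 7 edges.
Enumerating all minimal edge subsets forming cycles...
Total circuits found: 3.

3


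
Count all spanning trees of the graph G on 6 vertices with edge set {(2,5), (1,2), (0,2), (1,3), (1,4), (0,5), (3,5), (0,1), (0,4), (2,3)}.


By Kirchhoff's matrix tree theorem, the number of spanning trees equals
the determinant of any cofactor of the Laplacian matrix L.
G has 6 vertices and 10 edges.
Computing the (5 x 5) cofactor determinant gives 114.

114


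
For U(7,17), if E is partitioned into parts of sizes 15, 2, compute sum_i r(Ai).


r(Ai) = min(|Ai|, 7) for each part.
Sum = min(15,7) + min(2,7)
    = 7 + 2
    = 9.

9


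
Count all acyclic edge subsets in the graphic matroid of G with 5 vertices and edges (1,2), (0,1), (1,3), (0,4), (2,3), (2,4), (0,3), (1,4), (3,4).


An independent set in a graphic matroid is an acyclic edge subset.
G has 5 vertices and 9 edges.
Enumerate all 2^9 = 512 subsets, checking for acyclicity.
Total independent sets = 198.

198


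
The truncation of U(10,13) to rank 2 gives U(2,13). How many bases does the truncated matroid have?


Truncating U(10,13) to rank 2 gives U(2,13).
Bases of U(2,13) are all 2-element subsets of 13 elements.
Number of bases = C(13,2) = (13 * 12) / (1 * 2) = 78.

78


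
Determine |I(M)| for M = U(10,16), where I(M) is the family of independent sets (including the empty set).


Independent sets of U(10,16) are all subsets of size <= 10.
Count = (16 choose 0) + (16 choose 1) + (16 choose 2) + (16 choose 3) + (16 choose 4) + (16 choose 5) + (16 choose 6) + (16 choose 7) + (16 choose 8) + (16 choose 9) + (16 choose 10)
     = 1 + 16 + 120 + 560 + 1820 + 4368 + 8008 + 11440 + 12870 + 11440 + 8008
     = 58651.

58651


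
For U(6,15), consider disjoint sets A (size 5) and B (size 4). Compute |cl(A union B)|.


|A union B| = 5 + 4 = 9 (disjoint).
In U(6,15), cl(S) = S if |S| < 6, else cl(S) = E.
Since 9 >= 6, cl(A union B) = E.
|cl(A union B)| = 15.

15


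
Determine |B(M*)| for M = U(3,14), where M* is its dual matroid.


The dual of U(r,n) is U(n-r, n) = U(11,14).
Bases of U(11,14) are all (11)-element subsets.
|B(M*)| = (14 choose 11) = 364.

364


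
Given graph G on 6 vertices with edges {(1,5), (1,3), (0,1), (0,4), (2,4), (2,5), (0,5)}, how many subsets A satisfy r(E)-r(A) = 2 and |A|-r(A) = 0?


R(x,y) = sum over A in 2^E of x^(r(E)-r(A)) * y^(|A|-r(A)).
G has 6 vertices, 7 edges. r(E) = 5.
Enumerate all 2^7 = 128 subsets.
Count subsets with r(E)-r(A)=2 and |A|-r(A)=0: 34.

34


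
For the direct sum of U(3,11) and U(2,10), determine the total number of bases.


Bases of a direct sum M1 + M2: |B| = |B(M1)| * |B(M2)|.
|B(U(3,11))| = C(11,3) = 165.
|B(U(2,10))| = C(10,2) = 45.
Total bases = 165 * 45 = 7425.

7425


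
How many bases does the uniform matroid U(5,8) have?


Bases of U(5,8) are all 5-element subsets of the 8-element ground set.
Number of bases = C(8,5).
C(8,5) = 8! / (5! * 3!) = 56.

56


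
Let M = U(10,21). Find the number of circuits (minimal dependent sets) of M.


In U(10,21), circuits are the (11)-element subsets.
Any set of 11 elements is dependent, and removing any one element gives
an independent set of size 10, so it is a minimal dependent set.
Number of circuits = C(21,11) = 352716.

352716


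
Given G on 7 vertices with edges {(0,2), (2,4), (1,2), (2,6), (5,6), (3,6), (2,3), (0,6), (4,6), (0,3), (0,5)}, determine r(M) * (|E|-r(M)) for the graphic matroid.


r(M) = |V| - c = 7 - 1 = 6.
nullity = |E| - r(M) = 11 - 6 = 5.
Product = 6 * 5 = 30.

30


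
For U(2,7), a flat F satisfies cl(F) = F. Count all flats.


Flats of U(2,7): every subset of size < 2 is a flat, plus E itself.
Count = C(7,0) + C(7,1) + 1
     = 1 + 7 + 1
     = 9.

9


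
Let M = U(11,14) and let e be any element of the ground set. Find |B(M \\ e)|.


Deleting e from U(11,14) gives U(11,13) since n > r.
Bases of U(11,13) = C(13,11) = 78.

78


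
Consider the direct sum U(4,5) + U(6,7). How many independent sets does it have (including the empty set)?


For a direct sum, |I(M1+M2)| = |I(M1)| * |I(M2)|.
|I(U(4,5))| = sum C(5,k) for k=0..4 = 31.
|I(U(6,7))| = sum C(7,k) for k=0..6 = 127.
Total = 31 * 127 = 3937.

3937


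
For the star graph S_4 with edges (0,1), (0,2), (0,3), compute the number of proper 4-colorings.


P(tree, k) = k * (k-1)^(3) for any tree on 4 vertices.
P(4) = 4 * 3^3 = 4 * 27 = 108.

108


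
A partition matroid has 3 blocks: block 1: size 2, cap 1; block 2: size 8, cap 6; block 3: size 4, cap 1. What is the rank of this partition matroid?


Rank of a partition matroid = sum of min(|Si|, ci) for each block.
= min(2,1) + min(8,6) + min(4,1)
= 1 + 6 + 1
= 8.

8


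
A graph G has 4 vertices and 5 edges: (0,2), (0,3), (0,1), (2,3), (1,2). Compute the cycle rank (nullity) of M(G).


Cycle rank (nullity) = |E| - r(M) = |E| - (|V| - c).
|E| = 5, |V| = 4, c = 1.
Nullity = 5 - (4 - 1) = 5 - 3 = 2.

2


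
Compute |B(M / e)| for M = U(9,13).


Contracting e from U(9,13) gives U(8,12).
Bases of U(8,12) = C(12,8) = 12! / (8! * 4!) = 495.

495


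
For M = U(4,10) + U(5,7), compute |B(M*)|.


(M1+M2)* = M1* + M2*.
M1* = U(6,10), bases: C(10,6) = 210.
M2* = U(2,7), bases: C(7,2) = 21.
|B(M*)| = 210 * 21 = 4410.

4410


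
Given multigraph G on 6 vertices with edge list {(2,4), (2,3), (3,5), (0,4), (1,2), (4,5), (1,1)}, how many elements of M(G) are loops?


In a graphic matroid, a loop is a self-loop edge (u,u) with rank 0.
Examining all 7 edges for self-loops...
Self-loops found: (1,1)
Number of loops = 1.

1


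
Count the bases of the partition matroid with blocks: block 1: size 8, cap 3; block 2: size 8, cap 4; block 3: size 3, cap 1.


A basis picks exactly ci elements from block i.
Number of bases = product of C(|Si|, ci).
= C(8,3) * C(8,4) * C(3,1)
= 56 * 70 * 3
= 11760.

11760


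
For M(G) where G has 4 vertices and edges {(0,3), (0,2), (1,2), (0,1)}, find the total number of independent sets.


An independent set in a graphic matroid is an acyclic edge subset.
G has 4 vertices and 4 edges.
Enumerate all 2^4 = 16 subsets, checking for acyclicity.
Total independent sets = 14.

14


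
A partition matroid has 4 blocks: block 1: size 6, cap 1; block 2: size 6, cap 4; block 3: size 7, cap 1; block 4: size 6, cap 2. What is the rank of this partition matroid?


Rank of a partition matroid = sum of min(|Si|, ci) for each block.
= min(6,1) + min(6,4) + min(7,1) + min(6,2)
= 1 + 4 + 1 + 2
= 8.

8


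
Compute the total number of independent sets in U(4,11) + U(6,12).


For a direct sum, |I(M1+M2)| = |I(M1)| * |I(M2)|.
|I(U(4,11))| = sum C(11,k) for k=0..4 = 562.
|I(U(6,12))| = sum C(12,k) for k=0..6 = 2510.
Total = 562 * 2510 = 1410620.

1410620


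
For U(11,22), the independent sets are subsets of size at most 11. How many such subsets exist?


Independent sets of U(11,22) are all subsets of size <= 11.
Count = C(22,0) + C(22,1) + C(22,2) + C(22,3) + C(22,4) + C(22,5) + C(22,6) + C(22,7) + C(22,8) + C(22,9) + C(22,10) + C(22,11)
     = 1 + 22 + 231 + 1540 + 7315 + 26334 + 74613 + 170544 + 319770 + 497420 + 646646 + 705432
     = 2449868.

2449868


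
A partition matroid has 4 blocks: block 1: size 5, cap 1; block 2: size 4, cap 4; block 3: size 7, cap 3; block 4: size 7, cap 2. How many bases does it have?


A basis picks exactly ci elements from block i.
Number of bases = product of C(|Si|, ci).
= C(5,1) * C(4,4) * C(7,3) * C(7,2)
= 5 * 1 * 35 * 21
= 3675.

3675


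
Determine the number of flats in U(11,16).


Flats of U(11,16): every subset of size < 11 is a flat, plus E itself.
Count = C(16,0) + C(16,1) + C(16,2) + C(16,3) + C(16,4) + C(16,5) + C(16,6) + C(16,7) + C(16,8) + C(16,9) + C(16,10) + 1
     = 1 + 16 + 120 + 560 + 1820 + 4368 + 8008 + 11440 + 12870 + 11440 + 8008 + 1
     = 58652.

58652


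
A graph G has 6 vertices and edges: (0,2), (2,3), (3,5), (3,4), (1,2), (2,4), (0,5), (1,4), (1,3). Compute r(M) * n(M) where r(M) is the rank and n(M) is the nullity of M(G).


r(M) = |V| - c = 6 - 1 = 5.
nullity = |E| - r(M) = 9 - 5 = 4.
Product = 5 * 4 = 20.

20


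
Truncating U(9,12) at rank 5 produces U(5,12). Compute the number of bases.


Truncating U(9,12) to rank 5 gives U(5,12).
Bases of U(5,12) are all 5-element subsets of 12 elements.
Number of bases = C(12,5) = 12! / (5! * 7!) = 792.

792


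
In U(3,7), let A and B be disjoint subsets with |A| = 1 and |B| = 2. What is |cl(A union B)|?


|A union B| = 1 + 2 = 3 (disjoint).
In U(3,7), cl(S) = S if |S| < 3, else cl(S) = E.
Since 3 >= 3, cl(A union B) = E.
|cl(A union B)| = 7.

7


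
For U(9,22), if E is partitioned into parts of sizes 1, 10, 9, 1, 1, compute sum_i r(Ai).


r(Ai) = min(|Ai|, 9) for each part.
Sum = min(1,9) + min(10,9) + min(9,9) + min(1,9) + min(1,9)
    = 1 + 9 + 9 + 1 + 1
    = 21.

21


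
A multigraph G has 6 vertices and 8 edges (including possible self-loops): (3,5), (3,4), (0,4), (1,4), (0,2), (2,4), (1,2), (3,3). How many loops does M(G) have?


In a graphic matroid, a loop is a self-loop edge (u,u) with rank 0.
Examining all 8 edges for self-loops...
Self-loops found: (3,3)
Number of loops = 1.

1


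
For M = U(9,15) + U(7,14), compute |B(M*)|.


(M1+M2)* = M1* + M2*.
M1* = U(6,15), bases: C(15,6) = 5005.
M2* = U(7,14), bases: C(14,7) = 3432.
|B(M*)| = 5005 * 3432 = 17177160.

17177160


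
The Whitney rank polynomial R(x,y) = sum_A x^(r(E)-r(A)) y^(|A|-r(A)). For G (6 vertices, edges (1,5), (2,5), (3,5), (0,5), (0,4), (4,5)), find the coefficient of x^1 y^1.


R(x,y) = sum over A in 2^E of x^(r(E)-r(A)) * y^(|A|-r(A)).
G has 6 vertices, 6 edges. r(E) = 5.
Enumerate all 2^6 = 64 subsets.
Count subsets with r(E)-r(A)=1 and |A|-r(A)=1: 3.

3


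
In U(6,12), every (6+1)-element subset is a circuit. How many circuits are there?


In U(6,12), circuits are the (7)-element subsets.
Any set of 7 elements is dependent, and removing any one element gives
an independent set of size 6, so it is a minimal dependent set.
Number of circuits = (12 choose 7) = 792.

792


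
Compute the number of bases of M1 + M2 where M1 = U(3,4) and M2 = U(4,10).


Bases of a direct sum M1 + M2: |B| = |B(M1)| * |B(M2)|.
|B(U(3,4))| = C(4,3) = 4.
|B(U(4,10))| = C(10,4) = 210.
Total bases = 4 * 210 = 840.

840


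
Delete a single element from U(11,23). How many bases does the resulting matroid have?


Deleting e from U(11,23) gives U(11,22) since n > r.
Bases of U(11,22) = (22 choose 11) = 705432.

705432


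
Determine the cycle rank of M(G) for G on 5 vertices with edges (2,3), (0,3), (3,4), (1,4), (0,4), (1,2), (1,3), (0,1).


Cycle rank (nullity) = |E| - r(M) = |E| - (|V| - c).
|E| = 8, |V| = 5, c = 1.
Nullity = 8 - (5 - 1) = 8 - 4 = 4.

4


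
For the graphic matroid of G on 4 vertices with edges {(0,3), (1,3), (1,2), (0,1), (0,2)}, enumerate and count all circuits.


A circuit in a graphic matroid = edge set of a simple cycle.
G has 4 vertices and 5 edges.
Enumerating all minimal edge subsets forming cycles...
Total circuits found: 3.

3


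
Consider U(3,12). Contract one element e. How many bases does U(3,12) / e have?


Contracting e from U(3,12) gives U(2,11).
Bases of U(2,11) = C(11,2) = (11 * 10) / (1 * 2) = 55.

55


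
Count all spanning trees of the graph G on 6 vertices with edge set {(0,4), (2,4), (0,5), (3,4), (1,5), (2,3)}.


By Kirchhoff's matrix tree theorem, the number of spanning trees equals
the determinant of any cofactor of the Laplacian matrix L.
G has 6 vertices and 6 edges.
Computing the (5 x 5) cofactor determinant gives 3.

3


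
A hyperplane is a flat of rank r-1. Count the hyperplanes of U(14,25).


Hyperplanes of U(14,25) are flats of rank 13.
In a uniform matroid, these are exactly the (13)-element subsets.
Count = C(25,13) = 5200300.

5200300


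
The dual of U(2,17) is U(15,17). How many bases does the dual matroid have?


The dual of U(r,n) is U(n-r, n) = U(15,17).
Bases of U(15,17) are all (15)-element subsets.
|B(M*)| = C(17,15) = 136.

136


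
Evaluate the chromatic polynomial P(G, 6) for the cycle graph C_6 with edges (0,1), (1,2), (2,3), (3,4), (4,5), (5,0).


P(C_6, k) = (k-1)^6 + (-1)^6*(k-1).
P(6) = (5)^6 + 5
= 15625 + 5 = 15630.

15630


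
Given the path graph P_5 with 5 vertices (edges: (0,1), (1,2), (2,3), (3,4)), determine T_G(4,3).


A path on 5 vertices is a tree with 4 edges.
T(x,y) = x^(4) for any tree.
T(4,3) = 4^4 = 256.

256


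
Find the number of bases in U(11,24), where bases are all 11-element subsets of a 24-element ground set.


Bases of U(11,24) are all 11-element subsets of the 24-element ground set.
Number of bases = C(24,11).
(24 choose 11) = 2496144.

2496144


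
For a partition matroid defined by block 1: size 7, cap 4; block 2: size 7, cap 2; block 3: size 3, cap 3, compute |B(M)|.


A basis picks exactly ci elements from block i.
Number of bases = product of C(|Si|, ci).
= C(7,4) * C(7,2) * C(3,3)
= 35 * 21 * 1
= 735.

735


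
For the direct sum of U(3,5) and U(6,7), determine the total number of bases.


Bases of a direct sum M1 + M2: |B| = |B(M1)| * |B(M2)|.
|B(U(3,5))| = C(5,3) = 10.
|B(U(6,7))| = C(7,6) = 7.
Total bases = 10 * 7 = 70.

70


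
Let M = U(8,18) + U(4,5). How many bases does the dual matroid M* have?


(M1+M2)* = M1* + M2*.
M1* = U(10,18), bases: C(18,10) = 43758.
M2* = U(1,5), bases: C(5,1) = 5.
|B(M*)| = 43758 * 5 = 218790.

218790


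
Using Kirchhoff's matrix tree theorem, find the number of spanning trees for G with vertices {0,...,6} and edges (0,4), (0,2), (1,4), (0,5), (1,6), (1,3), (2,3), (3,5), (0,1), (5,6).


By Kirchhoff's matrix tree theorem, the number of spanning trees equals
the determinant of any cofactor of the Laplacian matrix L.
G has 7 vertices and 10 edges.
Computing the (6 x 6) cofactor determinant gives 93.

93


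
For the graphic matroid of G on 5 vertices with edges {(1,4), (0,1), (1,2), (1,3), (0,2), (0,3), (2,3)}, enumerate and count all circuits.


A circuit in a graphic matroid = edge set of a simple cycle.
G has 5 vertices and 7 edges.
Enumerating all minimal edge subsets forming cycles...
Total circuits found: 7.

7


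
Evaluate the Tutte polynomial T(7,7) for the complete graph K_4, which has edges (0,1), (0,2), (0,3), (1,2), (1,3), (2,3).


T(K_4; x,y) = x^3 + 3x^2 + 4xy + 2x + y^3 + 3y^2 + 2y.
Substituting x=7, y=7:
= 343 + 147 + 196 + 14 + 343 + 147 + 14
= 1204.

1204


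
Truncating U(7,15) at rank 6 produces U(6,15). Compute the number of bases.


Truncating U(7,15) to rank 6 gives U(6,15).
Bases of U(6,15) are all 6-element subsets of 15 elements.
Number of bases = C(15,6) = 5005.

5005


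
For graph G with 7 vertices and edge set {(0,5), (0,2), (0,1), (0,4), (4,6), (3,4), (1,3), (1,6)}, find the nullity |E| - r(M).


Cycle rank (nullity) = |E| - r(M) = |E| - (|V| - c).
|E| = 8, |V| = 7, c = 1.
Nullity = 8 - (7 - 1) = 8 - 6 = 2.

2


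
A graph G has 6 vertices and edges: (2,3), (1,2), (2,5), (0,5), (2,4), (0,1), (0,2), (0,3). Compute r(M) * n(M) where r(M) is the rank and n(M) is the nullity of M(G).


r(M) = |V| - c = 6 - 1 = 5.
nullity = |E| - r(M) = 8 - 5 = 3.
Product = 5 * 3 = 15.

15


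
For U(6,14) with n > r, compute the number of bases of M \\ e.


Deleting e from U(6,14) gives U(6,13) since n > r.
Bases of U(6,13) = C(13,6) = 13! / (6! * 7!) = 1716.

1716


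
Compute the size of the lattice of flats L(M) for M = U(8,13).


Flats of U(8,13): every subset of size < 8 is a flat, plus E itself.
Count = (13 choose 0) + (13 choose 1) + (13 choose 2) + (13 choose 3) + (13 choose 4) + (13 choose 5) + (13 choose 6) + (13 choose 7) + 1
     = 1 + 13 + 78 + 286 + 715 + 1287 + 1716 + 1716 + 1
     = 5813.

5813


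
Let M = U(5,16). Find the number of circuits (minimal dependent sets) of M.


In U(5,16), circuits are the (6)-element subsets.
Any set of 6 elements is dependent, and removing any one element gives
an independent set of size 5, so it is a minimal dependent set.
Number of circuits = C(16,6) = 8008.

8008


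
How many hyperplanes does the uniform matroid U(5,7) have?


Hyperplanes of U(5,7) are flats of rank 4.
In a uniform matroid, these are exactly the (4)-element subsets.
Count = C(7,4) = (7 * 6 * 5 * 4) / (1 * 2 * 3 * 4) = 35.

35


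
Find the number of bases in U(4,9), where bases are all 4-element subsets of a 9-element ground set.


Bases of U(4,9) are all 4-element subsets of the 9-element ground set.
Number of bases = C(9,4).
C(9,4) = (9 * 8 * 7 * 6) / (1 * 2 * 3 * 4) = 126.

126


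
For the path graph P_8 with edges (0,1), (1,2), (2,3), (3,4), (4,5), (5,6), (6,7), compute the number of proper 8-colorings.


P(P_8, k) = k * (k-1)^(7).
P(8) = 8 * 7^7 = 8 * 823543 = 6588344.

6588344


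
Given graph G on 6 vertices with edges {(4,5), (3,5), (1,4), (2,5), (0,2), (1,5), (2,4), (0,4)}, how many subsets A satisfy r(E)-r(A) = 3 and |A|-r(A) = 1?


R(x,y) = sum over A in 2^E of x^(r(E)-r(A)) * y^(|A|-r(A)).
G has 6 vertices, 8 edges. r(E) = 5.
Enumerate all 2^8 = 256 subsets.
Count subsets with r(E)-r(A)=3 and |A|-r(A)=1: 3.

3


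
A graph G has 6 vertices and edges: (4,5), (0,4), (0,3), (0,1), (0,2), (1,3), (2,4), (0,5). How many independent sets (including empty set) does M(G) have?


An independent set in a graphic matroid is an acyclic edge subset.
G has 6 vertices and 8 edges.
Enumerate all 2^8 = 256 subsets, checking for acyclicity.
Total independent sets = 168.

168


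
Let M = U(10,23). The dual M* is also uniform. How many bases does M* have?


The dual of U(r,n) is U(n-r, n) = U(13,23).
Bases of U(13,23) are all (13)-element subsets.
|B(M*)| = (23 choose 13) = 1144066.

1144066


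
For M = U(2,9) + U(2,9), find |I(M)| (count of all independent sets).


For a direct sum, |I(M1+M2)| = |I(M1)| * |I(M2)|.
|I(U(2,9))| = sum C(9,k) for k=0..2 = 46.
|I(U(2,9))| = sum C(9,k) for k=0..2 = 46.
Total = 46 * 46 = 2116.

2116


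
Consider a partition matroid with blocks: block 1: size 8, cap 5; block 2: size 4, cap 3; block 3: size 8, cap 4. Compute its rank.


Rank of a partition matroid = sum of min(|Si|, ci) for each block.
= min(8,5) + min(4,3) + min(8,4)
= 5 + 3 + 4
= 12.

12


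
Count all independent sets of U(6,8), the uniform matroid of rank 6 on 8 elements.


Independent sets of U(6,8) are all subsets of size <= 6.
Count = C(8,0) + C(8,1) + C(8,2) + C(8,3) + C(8,4) + C(8,5) + C(8,6)
     = 1 + 8 + 28 + 56 + 70 + 56 + 28
     = 247.

247


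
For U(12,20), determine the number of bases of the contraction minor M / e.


Contracting e from U(12,20) gives U(11,19).
Bases of U(11,19) = (19 choose 11) = 75582.

75582


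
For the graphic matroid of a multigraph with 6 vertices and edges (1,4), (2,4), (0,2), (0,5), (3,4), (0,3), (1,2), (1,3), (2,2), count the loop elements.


In a graphic matroid, a loop is a self-loop edge (u,u) with rank 0.
Examining all 9 edges for self-loops...
Self-loops found: (2,2)
Number of loops = 1.

1


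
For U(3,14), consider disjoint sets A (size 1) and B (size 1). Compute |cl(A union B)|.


|A union B| = 1 + 1 = 2 (disjoint).
In U(3,14), cl(S) = S if |S| < 3, else cl(S) = E.
Since 2 < 3, cl(A union B) = A union B.
|cl(A union B)| = 2.

2


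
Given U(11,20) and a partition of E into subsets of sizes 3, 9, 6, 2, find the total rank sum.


r(Ai) = min(|Ai|, 11) for each part.
Sum = min(3,11) + min(9,11) + min(6,11) + min(2,11)
    = 3 + 9 + 6 + 2
    = 20.

20


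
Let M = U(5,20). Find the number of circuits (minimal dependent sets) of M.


In U(5,20), circuits are the (6)-element subsets.
Any set of 6 elements is dependent, and removing any one element gives
an independent set of size 5, so it is a minimal dependent set.
Number of circuits = C(20,6) = 38760.

38760


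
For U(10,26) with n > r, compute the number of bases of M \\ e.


Deleting e from U(10,26) gives U(10,25) since n > r.
Bases of U(10,25) = C(25,10) = 25! / (10! * 15!) = 3268760.

3268760


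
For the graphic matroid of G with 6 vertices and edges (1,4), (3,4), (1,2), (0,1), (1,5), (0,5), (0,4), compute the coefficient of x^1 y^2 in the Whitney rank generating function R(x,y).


R(x,y) = sum over A in 2^E of x^(r(E)-r(A)) * y^(|A|-r(A)).
G has 6 vertices, 7 edges. r(E) = 5.
Enumerate all 2^7 = 128 subsets.
Count subsets with r(E)-r(A)=1 and |A|-r(A)=2: 2.

2


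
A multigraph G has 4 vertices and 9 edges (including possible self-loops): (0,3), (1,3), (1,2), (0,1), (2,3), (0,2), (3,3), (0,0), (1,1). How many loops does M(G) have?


In a graphic matroid, a loop is a self-loop edge (u,u) with rank 0.
Examining all 9 edges for self-loops...
Self-loops found: (3,3), (0,0), (1,1)
Number of loops = 3.

3


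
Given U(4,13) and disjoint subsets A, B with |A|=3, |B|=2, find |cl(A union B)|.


|A union B| = 3 + 2 = 5 (disjoint).
In U(4,13), cl(S) = S if |S| < 4, else cl(S) = E.
Since 5 >= 4, cl(A union B) = E.
|cl(A union B)| = 13.

13


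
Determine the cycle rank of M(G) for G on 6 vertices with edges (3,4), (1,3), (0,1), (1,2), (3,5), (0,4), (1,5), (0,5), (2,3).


Cycle rank (nullity) = |E| - r(M) = |E| - (|V| - c).
|E| = 9, |V| = 6, c = 1.
Nullity = 9 - (6 - 1) = 9 - 5 = 4.

4


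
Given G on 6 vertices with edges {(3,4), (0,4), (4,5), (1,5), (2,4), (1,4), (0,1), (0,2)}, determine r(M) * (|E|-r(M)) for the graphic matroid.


r(M) = |V| - c = 6 - 1 = 5.
nullity = |E| - r(M) = 8 - 5 = 3.
Product = 5 * 3 = 15.

15


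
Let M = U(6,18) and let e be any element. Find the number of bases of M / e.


Contracting e from U(6,18) gives U(5,17).
Bases of U(5,17) = C(17,5) = 17! / (5! * 12!) = 6188.

6188


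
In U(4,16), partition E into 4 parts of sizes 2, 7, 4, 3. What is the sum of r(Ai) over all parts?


r(Ai) = min(|Ai|, 4) for each part.
Sum = min(2,4) + min(7,4) + min(4,4) + min(3,4)
    = 2 + 4 + 4 + 3
    = 13.

13


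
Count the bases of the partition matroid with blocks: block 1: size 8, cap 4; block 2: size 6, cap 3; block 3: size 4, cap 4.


A basis picks exactly ci elements from block i.
Number of bases = product of C(|Si|, ci).
= C(8,4) * C(6,3) * C(4,4)
= 70 * 20 * 1
= 1400.

1400


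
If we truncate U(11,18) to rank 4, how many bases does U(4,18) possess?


Truncating U(11,18) to rank 4 gives U(4,18).
Bases of U(4,18) are all 4-element subsets of 18 elements.
Number of bases = (18 choose 4) = 3060.

3060


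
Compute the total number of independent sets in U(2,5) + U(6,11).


For a direct sum, |I(M1+M2)| = |I(M1)| * |I(M2)|.
|I(U(2,5))| = sum C(5,k) for k=0..2 = 16.
|I(U(6,11))| = sum C(11,k) for k=0..6 = 1486.
Total = 16 * 1486 = 23776.

23776


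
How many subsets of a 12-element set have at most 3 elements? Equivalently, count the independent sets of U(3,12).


Independent sets of U(3,12) are all subsets of size <= 3.
Count = (12 choose 0) + (12 choose 1) + (12 choose 2) + (12 choose 3)
     = 1 + 12 + 66 + 220
     = 299.

299


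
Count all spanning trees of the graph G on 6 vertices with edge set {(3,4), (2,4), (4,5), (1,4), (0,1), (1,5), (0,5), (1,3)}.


By Kirchhoff's matrix tree theorem, the number of spanning trees equals
the determinant of any cofactor of the Laplacian matrix L.
G has 6 vertices and 8 edges.
Computing the (5 x 5) cofactor determinant gives 21.

21


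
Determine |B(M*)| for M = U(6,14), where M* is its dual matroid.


The dual of U(r,n) is U(n-r, n) = U(8,14).
Bases of U(8,14) are all (8)-element subsets.
|B(M*)| = C(14,8) = 3003.

3003


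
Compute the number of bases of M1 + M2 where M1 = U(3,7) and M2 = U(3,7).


Bases of a direct sum M1 + M2: |B| = |B(M1)| * |B(M2)|.
|B(U(3,7))| = C(7,3) = 35.
|B(U(3,7))| = C(7,3) = 35.
Total bases = 35 * 35 = 1225.

1225


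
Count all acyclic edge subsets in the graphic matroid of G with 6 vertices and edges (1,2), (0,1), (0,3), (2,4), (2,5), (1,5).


An independent set in a graphic matroid is an acyclic edge subset.
G has 6 vertices and 6 edges.
Enumerate all 2^6 = 64 subsets, checking for acyclicity.
Total independent sets = 56.

56


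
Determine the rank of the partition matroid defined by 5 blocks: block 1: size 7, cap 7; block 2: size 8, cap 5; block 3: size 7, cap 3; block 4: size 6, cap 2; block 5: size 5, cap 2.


Rank of a partition matroid = sum of min(|Si|, ci) for each block.
= min(7,7) + min(8,5) + min(7,3) + min(6,2) + min(5,2)
= 7 + 5 + 3 + 2 + 2
= 19.

19


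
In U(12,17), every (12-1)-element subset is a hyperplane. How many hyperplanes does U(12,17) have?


Hyperplanes of U(12,17) are flats of rank 11.
In a uniform matroid, these are exactly the (11)-element subsets.
Count = (17 choose 11) = 12376.

12376


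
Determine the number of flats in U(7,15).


Flats of U(7,15): every subset of size < 7 is a flat, plus E itself.
Count = (15 choose 0) + (15 choose 1) + (15 choose 2) + (15 choose 3) + (15 choose 4) + (15 choose 5) + (15 choose 6) + 1
     = 1 + 15 + 105 + 455 + 1365 + 3003 + 5005 + 1
     = 9950.

9950


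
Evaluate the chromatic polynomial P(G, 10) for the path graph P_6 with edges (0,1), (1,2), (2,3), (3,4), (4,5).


P(P_6, k) = k * (k-1)^(5).
P(10) = 10 * 9^5 = 10 * 59049 = 590490.

590490


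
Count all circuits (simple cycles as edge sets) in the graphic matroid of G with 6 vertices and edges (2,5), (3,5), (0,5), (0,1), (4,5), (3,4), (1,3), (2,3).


A circuit in a graphic matroid = edge set of a simple cycle.
G has 6 vertices and 8 edges.
Enumerating all minimal edge subsets forming cycles...
Total circuits found: 6.

6


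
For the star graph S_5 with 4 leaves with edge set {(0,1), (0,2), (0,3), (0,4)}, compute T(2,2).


A star on 5 vertices is a tree with 4 edges.
T(x,y) = x^(4) for any tree.
T(2,2) = 2^4 = 16.

16


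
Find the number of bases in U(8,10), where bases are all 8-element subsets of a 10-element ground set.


Bases of U(8,10) are all 8-element subsets of the 10-element ground set.
Number of bases = C(10,8).
C(10,8) = 45.

45


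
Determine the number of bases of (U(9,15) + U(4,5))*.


(M1+M2)* = M1* + M2*.
M1* = U(6,15), bases: C(15,6) = 5005.
M2* = U(1,5), bases: C(5,1) = 5.
|B(M*)| = 5005 * 5 = 25025.

25025


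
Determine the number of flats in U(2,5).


Flats of U(2,5): every subset of size < 2 is a flat, plus E itself.
Count = C(5,0) + C(5,1) + 1
     = 1 + 5 + 1
     = 7.

7


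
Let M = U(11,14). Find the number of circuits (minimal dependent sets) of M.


In U(11,14), circuits are the (12)-element subsets.
Any set of 12 elements is dependent, and removing any one element gives
an independent set of size 11, so it is a minimal dependent set.
Number of circuits = (14 choose 12) = 91.

91


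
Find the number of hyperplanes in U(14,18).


Hyperplanes of U(14,18) are flats of rank 13.
In a uniform matroid, these are exactly the (13)-element subsets.
Count = C(18,13) = 18! / (13! * 5!) = 8568.

8568


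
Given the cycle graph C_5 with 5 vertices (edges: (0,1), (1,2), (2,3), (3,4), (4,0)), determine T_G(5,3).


T(C_5; x,y) = x + x^2 + ... + x^(4) + y.
T(5,3) = 5^1 + 5^2 + 5^3 + 5^4 + 3
= 5 + 25 + 125 + 625 + 3
= 783.

783


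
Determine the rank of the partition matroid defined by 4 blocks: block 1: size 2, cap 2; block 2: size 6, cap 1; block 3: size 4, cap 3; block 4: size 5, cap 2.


Rank of a partition matroid = sum of min(|Si|, ci) for each block.
= min(2,2) + min(6,1) + min(4,3) + min(5,2)
= 2 + 1 + 3 + 2
= 8.

8


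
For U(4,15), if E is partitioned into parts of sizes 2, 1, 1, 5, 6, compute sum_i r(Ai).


r(Ai) = min(|Ai|, 4) for each part.
Sum = min(2,4) + min(1,4) + min(1,4) + min(5,4) + min(6,4)
    = 2 + 1 + 1 + 4 + 4
    = 12.

12


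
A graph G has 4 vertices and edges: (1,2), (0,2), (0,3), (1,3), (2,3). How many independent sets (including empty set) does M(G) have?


An independent set in a graphic matroid is an acyclic edge subset.
G has 4 vertices and 5 edges.
Enumerate all 2^5 = 32 subsets, checking for acyclicity.
Total independent sets = 24.

24


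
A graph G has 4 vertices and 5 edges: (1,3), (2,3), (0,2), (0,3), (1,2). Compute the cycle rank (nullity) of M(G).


Cycle rank (nullity) = |E| - r(M) = |E| - (|V| - c).
|E| = 5, |V| = 4, c = 1.
Nullity = 5 - (4 - 1) = 5 - 3 = 2.

2


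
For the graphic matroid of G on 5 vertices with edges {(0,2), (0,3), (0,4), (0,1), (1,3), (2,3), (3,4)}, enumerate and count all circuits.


A circuit in a graphic matroid = edge set of a simple cycle.
G has 5 vertices and 7 edges.
Enumerating all minimal edge subsets forming cycles...
Total circuits found: 6.

6


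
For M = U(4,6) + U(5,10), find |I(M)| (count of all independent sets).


For a direct sum, |I(M1+M2)| = |I(M1)| * |I(M2)|.
|I(U(4,6))| = sum C(6,k) for k=0..4 = 57.
|I(U(5,10))| = sum C(10,k) for k=0..5 = 638.
Total = 57 * 638 = 36366.

36366


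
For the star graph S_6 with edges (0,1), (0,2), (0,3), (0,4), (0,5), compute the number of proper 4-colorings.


P(tree, k) = k * (k-1)^(5) for any tree on 6 vertices.
P(4) = 4 * 3^5 = 4 * 243 = 972.

972


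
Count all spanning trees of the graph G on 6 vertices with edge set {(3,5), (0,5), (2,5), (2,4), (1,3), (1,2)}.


By Kirchhoff's matrix tree theorem, the number of spanning trees equals
the determinant of any cofactor of the Laplacian matrix L.
G has 6 vertices and 6 edges.
Computing the (5 x 5) cofactor determinant gives 4.

4


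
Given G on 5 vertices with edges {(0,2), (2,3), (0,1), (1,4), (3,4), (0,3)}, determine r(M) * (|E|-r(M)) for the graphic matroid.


r(M) = |V| - c = 5 - 1 = 4.
nullity = |E| - r(M) = 6 - 4 = 2.
Product = 4 * 2 = 8.

8


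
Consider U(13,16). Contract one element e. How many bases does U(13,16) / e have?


Contracting e from U(13,16) gives U(12,15).
Bases of U(12,15) = C(15,12) = 455.

455


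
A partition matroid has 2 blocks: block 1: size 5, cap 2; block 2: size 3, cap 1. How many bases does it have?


A basis picks exactly ci elements from block i.
Number of bases = product of C(|Si|, ci).
= C(5,2) * C(3,1)
= 10 * 3
= 30.

30


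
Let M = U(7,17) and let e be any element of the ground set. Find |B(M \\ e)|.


Deleting e from U(7,17) gives U(7,16) since n > r.
Bases of U(7,16) = C(16,7) = 11440.

11440


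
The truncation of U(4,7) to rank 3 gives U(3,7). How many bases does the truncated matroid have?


Truncating U(4,7) to rank 3 gives U(3,7).
Bases of U(3,7) are all 3-element subsets of 7 elements.
Number of bases = C(7,3) = (7 * 6 * 5) / (1 * 2 * 3) = 35.

35


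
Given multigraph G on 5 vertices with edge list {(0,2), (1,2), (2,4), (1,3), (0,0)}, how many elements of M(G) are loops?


In a graphic matroid, a loop is a self-loop edge (u,u) with rank 0.
Examining all 5 edges for self-loops...
Self-loops found: (0,0)
Number of loops = 1.

1


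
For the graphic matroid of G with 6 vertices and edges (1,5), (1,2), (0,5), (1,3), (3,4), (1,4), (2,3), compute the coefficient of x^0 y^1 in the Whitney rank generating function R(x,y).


R(x,y) = sum over A in 2^E of x^(r(E)-r(A)) * y^(|A|-r(A)).
G has 6 vertices, 7 edges. r(E) = 5.
Enumerate all 2^7 = 128 subsets.
Count subsets with r(E)-r(A)=0 and |A|-r(A)=1: 5.

5


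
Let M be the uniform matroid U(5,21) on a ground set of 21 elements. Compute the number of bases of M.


Bases of U(5,21) are all 5-element subsets of the 21-element ground set.
Number of bases = C(21,5).
C(21,5) = 20349.

20349
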